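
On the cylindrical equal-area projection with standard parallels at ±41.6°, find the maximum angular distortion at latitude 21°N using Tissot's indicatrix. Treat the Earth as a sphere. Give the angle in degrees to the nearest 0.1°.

25.2°

For cylindrical equal-area with standard parallel φ₀, h = cos φ / cos φ₀ and k = cos φ₀ / cos φ, so h·k = 1.
At 21°: h = 1.248, k = 0.8010; principal scales a = 1.248, b = 0.8010.
sin(ω/2) = (a − b)/(a + b) = 0.4474/2.049 = 0.2183, so ω = 2 arcsin(0.2183) ≈ 25.2°.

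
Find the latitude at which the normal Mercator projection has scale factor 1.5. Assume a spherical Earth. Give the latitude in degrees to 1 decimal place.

Mercator scale is k = sec φ = 1/cos φ.
1/cos φ = 1.5  ⇒  cos φ = 0.6667  ⇒  φ = arccos(0.6667) ≈ 48.2°.

48.2°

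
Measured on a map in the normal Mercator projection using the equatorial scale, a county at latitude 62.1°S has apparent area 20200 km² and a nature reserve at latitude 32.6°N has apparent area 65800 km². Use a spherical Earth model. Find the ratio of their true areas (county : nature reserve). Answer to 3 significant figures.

Since Mercator area scale is 1/cos²φ, the true area equals the apparent area multiplied by cos²φ.
True area of county: 20200 × cos²(62.1°) = 20200 × 0.2190 = 4423 km².
True area of nature reserve: 65800 × cos²(32.6°) = 65800 × 0.7097 = 46700 km².
Ratio = 4423 / 46700 ≈ 0.0947.

0.0947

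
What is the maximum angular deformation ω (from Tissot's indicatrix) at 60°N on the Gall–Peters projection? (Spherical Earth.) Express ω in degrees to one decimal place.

38.9°

Gall–Peters is a cylindrical equal-area projection with standard parallels at ±45°. Cylindrical equal-area (φ₀ = 45°): h = cos φ / cos 45° along meridians, k = cos 45° / cos φ along parallels; h·k = 1.
At 60°: h = 0.7071, k = 1.414; principal scales a = 1.414, b = 0.7071.
sin(ω/2) = (a − b)/(a + b) = 0.7071/2.121 = 0.3333, so ω = 2 arcsin(0.3333) ≈ 38.9°.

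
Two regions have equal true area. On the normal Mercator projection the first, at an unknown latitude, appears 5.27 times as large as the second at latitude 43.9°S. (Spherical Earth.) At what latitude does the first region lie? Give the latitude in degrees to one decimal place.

71.7°

Mercator areal scale is sec²φ, so apparent-area ratio = sec²φ₁ / sec²φ₂ = cos²φ₂ / cos²φ₁.
cos²φ₂ / cos²φ₁ = 5.27  ⇒  cos φ₁ = cos 43.9° / √5.27 = 0.7206/2.296 = 0.3139.
φ₁ = arccos(0.3139) ≈ 71.7°.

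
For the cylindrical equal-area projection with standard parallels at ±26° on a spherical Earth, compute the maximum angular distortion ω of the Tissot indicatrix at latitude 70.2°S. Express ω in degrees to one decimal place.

A cylindrical equal-area projection with standard parallel φ₀ has meridian scale h = cos φ / cos φ₀ and parallel scale k = cos φ₀ / cos φ (so areas are preserved, h·k = 1).
At 70.2°: h = 0.3769, k = 2.653; principal scales a = 2.653, b = 0.3769.
sin(ω/2) = (a − b)/(a + b) = 2.276/3.030 = 0.7513, so ω = 2 arcsin(0.7513) ≈ 97.4°.

97.4°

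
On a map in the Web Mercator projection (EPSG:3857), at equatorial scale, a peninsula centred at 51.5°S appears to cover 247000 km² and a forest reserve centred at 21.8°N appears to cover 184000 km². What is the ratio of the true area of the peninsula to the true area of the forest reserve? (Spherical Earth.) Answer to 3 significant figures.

On Mercator the areal scale is sec²φ, so true area = apparent × cos²φ.
True area of peninsula: 247000 × cos²(51.5°) = 247000 × 0.3875 = 95720 km².
True area of forest reserve: 184000 × cos²(21.8°) = 184000 × 0.8621 = 158600 km².
Ratio = 95720 / 158600 ≈ 0.603.

0.603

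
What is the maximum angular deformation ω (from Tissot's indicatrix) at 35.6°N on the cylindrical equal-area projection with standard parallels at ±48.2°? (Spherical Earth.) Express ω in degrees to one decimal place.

22.6°

Cylindrical equal-area (φ₀ = 48.2°): h = cos φ / cos 48.2° along meridians, k = cos 48.2° / cos φ along parallels; h·k = 1.
At 35.6°: h = 1.220, k = 0.8197; principal scales a = 1.220, b = 0.8197.
sin(ω/2) = (a − b)/(a + b) = 0.4002/2.040 = 0.1962, so ω = 2 arcsin(0.1962) ≈ 22.6°.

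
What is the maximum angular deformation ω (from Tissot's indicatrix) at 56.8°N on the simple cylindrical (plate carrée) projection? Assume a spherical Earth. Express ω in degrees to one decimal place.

34.0°

In the plate carrée (x = Rλ, y = Rφ), meridians are true-scale (h = 1) and parallels are stretched by k = sec φ.
At 56.8°: h = 1.000, k = 1.826; principal scales a = 1.826, b = 1.000.
sin(ω/2) = (a − b)/(a + b) = 0.8263/2.826 = 0.2924, so ω = 2 arcsin(0.2924) ≈ 34.0°.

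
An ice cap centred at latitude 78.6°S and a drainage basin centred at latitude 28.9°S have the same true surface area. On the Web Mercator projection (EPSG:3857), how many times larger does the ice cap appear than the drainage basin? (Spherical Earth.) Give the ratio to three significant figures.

Mercator is conformal with k = sec φ, so areal scale = k² = sec²φ.
At 78.6°: sec²(78.6°) = 1/0.1977² = 25.60.
At 28.9°: sec²(28.9°) = 1/0.8755² = 1.305.
Ratio = 25.60/1.305 = cos²(28.9°)/cos²(78.6°) ≈ 19.6.

19.6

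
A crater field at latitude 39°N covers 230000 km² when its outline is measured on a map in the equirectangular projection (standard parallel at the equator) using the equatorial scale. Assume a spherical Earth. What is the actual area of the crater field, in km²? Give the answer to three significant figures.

In the plate carrée (x = Rλ, y = Rφ), meridians are true-scale (h = 1) and parallels are stretched by k = sec φ.
Areal scale = h·k = 1 × sec φ; at 39°, h = 1.000, k = 1.287, so h·k = 1.287.
True area = apparent / (areal scale) = 230000 / 1.287 ≈ 179000 km².

179000 km²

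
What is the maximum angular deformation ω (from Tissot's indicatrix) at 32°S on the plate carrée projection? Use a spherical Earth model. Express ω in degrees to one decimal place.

In the plate carrée (x = Rλ, y = Rφ), meridians are true-scale (h = 1) and parallels are stretched by k = sec φ.
At 32°: h = 1.000, k = 1.179; principal scales a = 1.179, b = 1.000.
sin(ω/2) = (a − b)/(a + b) = 0.1792/2.179 = 0.08222, so ω = 2 arcsin(0.08222) ≈ 9.4°.

9.4°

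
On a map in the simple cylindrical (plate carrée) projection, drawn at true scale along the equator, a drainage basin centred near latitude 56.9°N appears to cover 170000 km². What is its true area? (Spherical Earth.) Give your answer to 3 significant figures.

In the plate carrée (x = Rλ, y = Rφ), meridians are true-scale (h = 1) and parallels are stretched by k = sec φ.
Areal scale = h·k = 1 × sec φ; at 56.9°, h = 1.000, k = 1.831, so h·k = 1.831.
True area = apparent / (areal scale) = 170000 / 1.831 ≈ 92800 km².

92800 km²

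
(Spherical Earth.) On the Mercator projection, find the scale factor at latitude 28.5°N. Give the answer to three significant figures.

1.14

The Mercator projection is conformal; its linear scale factor is the same in every direction and equals sec φ = 1/cos φ.
k = 1/cos 28.5° = 1/0.8788 = 1.138.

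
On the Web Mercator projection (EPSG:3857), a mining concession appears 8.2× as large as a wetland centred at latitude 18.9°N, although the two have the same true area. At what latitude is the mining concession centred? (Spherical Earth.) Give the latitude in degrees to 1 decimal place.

Mercator areal scale is sec²φ, so apparent-area ratio = sec²φ₁ / sec²φ₂ = cos²φ₂ / cos²φ₁.
cos²φ₂ / cos²φ₁ = 8.2  ⇒  cos φ₁ = cos 18.9° / √8.2 = 0.9461/2.864 = 0.3304.
φ₁ = arccos(0.3304) ≈ 70.7°.

70.7°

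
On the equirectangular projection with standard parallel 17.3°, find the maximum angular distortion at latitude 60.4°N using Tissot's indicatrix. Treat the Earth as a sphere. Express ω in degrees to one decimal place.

37.1°

With standard parallel φ₀ = 17.3°, the equirectangular projection gives x = Rλ cos φ₀, y = Rφ, so h = 1 and k = cos 17.3° / cos φ.
At 60.4°: h = 1.000, k = 1.933; principal scales a = 1.933, b = 1.000.
sin(ω/2) = (a − b)/(a + b) = 0.9329/2.933 = 0.3181, so ω = 2 arcsin(0.3181) ≈ 37.1°.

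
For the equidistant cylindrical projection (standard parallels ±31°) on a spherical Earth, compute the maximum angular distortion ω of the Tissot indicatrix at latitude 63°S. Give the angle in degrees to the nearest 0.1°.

With standard parallel φ₀ = 31°, the equirectangular projection gives x = Rλ cos φ₀, y = Rφ, so h = 1 and k = cos 31° / cos φ.
At 63°: h = 1.000, k = 1.888; principal scales a = 1.888, b = 1.000.
sin(ω/2) = (a − b)/(a + b) = 0.8881/2.888 = 0.3075, so ω = 2 arcsin(0.3075) ≈ 35.8°.

35.8°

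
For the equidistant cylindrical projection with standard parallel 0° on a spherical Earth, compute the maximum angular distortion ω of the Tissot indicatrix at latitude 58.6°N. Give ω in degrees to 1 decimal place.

For the equirectangular projection with φ₀ = 0 (plate carrée), h = 1 along meridians and k = sec φ along parallels.
At 58.6°: h = 1.000, k = 1.919; principal scales a = 1.919, b = 1.000.
sin(ω/2) = (a − b)/(a + b) = 0.9194/2.919 = 0.3149, so ω = 2 arcsin(0.3149) ≈ 36.7°.

36.7°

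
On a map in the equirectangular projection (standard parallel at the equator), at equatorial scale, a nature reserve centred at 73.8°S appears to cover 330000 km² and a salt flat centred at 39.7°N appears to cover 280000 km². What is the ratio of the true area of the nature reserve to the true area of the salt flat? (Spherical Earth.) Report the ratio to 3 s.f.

On the plate carrée, areal scale = h·k = 1 × sec φ, so true area = apparent × cos φ.
True area of nature reserve: 330000 × cos(73.8°) = 330000 × 0.2790 = 92070 km².
True area of salt flat: 280000 × cos(39.7°) = 280000 × 0.7694 = 215400 km².
Ratio = 92070 / 215400 ≈ 0.427.

0.427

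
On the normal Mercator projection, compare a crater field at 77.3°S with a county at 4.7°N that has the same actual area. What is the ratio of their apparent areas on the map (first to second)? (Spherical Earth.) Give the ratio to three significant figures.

20.6

Mercator areal scale is sec²φ.
At 77.3°: sec²(77.3°) = 1/0.2198² = 20.69.
At 4.7°: sec²(4.7°) = 1/0.9966² = 1.007.
Ratio = 20.69/1.007 = cos²(4.7°)/cos²(77.3°) ≈ 20.6.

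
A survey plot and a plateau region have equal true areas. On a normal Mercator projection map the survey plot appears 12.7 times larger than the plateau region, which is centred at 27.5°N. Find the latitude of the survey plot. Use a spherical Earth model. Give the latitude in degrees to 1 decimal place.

75.6°

For equal true areas on Mercator, apparent areas scale as sec²φ, so the ratio is cos²φ₂ / cos²φ₁.
cos²φ₂ / cos²φ₁ = 12.7  ⇒  cos φ₁ = cos 27.5° / √12.7 = 0.8870/3.564 = 0.2489.
φ₁ = arccos(0.2489) ≈ 75.6°.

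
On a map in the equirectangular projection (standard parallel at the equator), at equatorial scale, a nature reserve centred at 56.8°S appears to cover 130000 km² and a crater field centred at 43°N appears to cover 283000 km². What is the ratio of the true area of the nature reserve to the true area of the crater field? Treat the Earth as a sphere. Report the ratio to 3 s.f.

Plate carrée has h = 1 and k = sec φ, giving areal scale sec φ; true area = (apparent area) · cos φ.
True area of nature reserve: 130000 × cos(56.8°) = 130000 × 0.5476 = 71180 km².
True area of crater field: 283000 × cos(43°) = 283000 × 0.7314 = 207000 km².
Ratio = 71180 / 207000 ≈ 0.344.

0.344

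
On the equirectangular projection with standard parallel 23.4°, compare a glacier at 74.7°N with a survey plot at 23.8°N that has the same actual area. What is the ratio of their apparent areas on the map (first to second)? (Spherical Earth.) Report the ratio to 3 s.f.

3.47

With standard parallel φ₀ = 23.4°, the equirectangular projection gives x = Rλ cos φ₀, y = Rφ, so h = 1 and k = cos 23.4° / cos φ.
Areal scale at 74.7°: h·k = 1.000 × 3.478 = 3.478.
Areal scale at 23.8°: h·k = 1.000 × 1.003 = 1.003.
Ratio = 3.478/1.003 ≈ 3.47.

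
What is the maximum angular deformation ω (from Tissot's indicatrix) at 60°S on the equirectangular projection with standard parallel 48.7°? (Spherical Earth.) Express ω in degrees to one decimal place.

15.9°

In the equirectangular projection with standard parallel φ₀ = 48.7° (x = Rλ cos φ₀, y = Rφ), meridians are true-scale (h = 1) and the parallel scale is k = cos φ₀ / cos φ.
At 60°: h = 1.000, k = 1.320; principal scales a = 1.320, b = 1.000.
sin(ω/2) = (a − b)/(a + b) = 0.3200/2.320 = 0.1379, so ω = 2 arcsin(0.1379) ≈ 15.9°.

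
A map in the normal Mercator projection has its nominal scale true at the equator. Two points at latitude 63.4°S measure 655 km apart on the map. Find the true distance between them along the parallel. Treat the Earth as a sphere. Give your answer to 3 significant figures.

293 km

For Mercator, h = k = sec φ (a conformal cylindrical projection has a single point scale, 1/cos φ).
Along the parallel at 63.4°, map distances are exaggerated by k = sec 63.4° = 2.233.
True distance = 655 / 2.233 = 655 × cos 63.4° ≈ 293 km.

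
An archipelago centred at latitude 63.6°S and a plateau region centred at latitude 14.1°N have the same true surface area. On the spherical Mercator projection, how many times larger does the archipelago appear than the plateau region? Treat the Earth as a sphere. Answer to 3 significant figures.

4.76

Mercator is conformal with k = sec φ, so areal scale = k² = sec²φ.
At 63.6°: sec²(63.6°) = 1/0.4446² = 5.058.
At 14.1°: sec²(14.1°) = 1/0.9699² = 1.063.
Ratio = 5.058/1.063 = cos²(14.1°)/cos²(63.6°) ≈ 4.76.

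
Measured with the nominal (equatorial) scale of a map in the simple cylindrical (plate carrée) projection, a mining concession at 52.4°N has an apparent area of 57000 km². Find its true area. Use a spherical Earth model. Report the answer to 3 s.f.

For the equirectangular projection with φ₀ = 0 (plate carrée), h = 1 along meridians and k = sec φ along parallels.
Areal scale = h·k = 1 × sec φ; at 52.4°, h = 1.000, k = 1.639, so h·k = 1.639.
True area = apparent / (areal scale) = 57000 / 1.639 ≈ 34800 km².

34800 km²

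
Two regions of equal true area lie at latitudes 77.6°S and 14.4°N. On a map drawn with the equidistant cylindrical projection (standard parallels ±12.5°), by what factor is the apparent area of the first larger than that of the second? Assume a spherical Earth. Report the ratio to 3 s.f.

4.51

In the equirectangular projection with standard parallel φ₀ = 12.5° (x = Rλ cos φ₀, y = Rφ), meridians are true-scale (h = 1) and the parallel scale is k = cos φ₀ / cos φ.
Areal scale at 77.6°: h·k = 1.000 × 4.547 = 4.547.
Areal scale at 14.4°: h·k = 1.000 × 1.008 = 1.008.
Ratio = 4.547/1.008 ≈ 4.51.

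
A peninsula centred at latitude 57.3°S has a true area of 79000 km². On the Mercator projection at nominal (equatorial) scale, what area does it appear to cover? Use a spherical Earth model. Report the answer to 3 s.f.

271000 km²

For Mercator, h = k = sec φ (a conformal cylindrical projection has a single point scale, 1/cos φ).
Areal scale = k² = sec²φ = 1/cos²(57.3°) = 1/0.5402² = 3.426.
Apparent area = 79000 × 3.426 ≈ 271000 km².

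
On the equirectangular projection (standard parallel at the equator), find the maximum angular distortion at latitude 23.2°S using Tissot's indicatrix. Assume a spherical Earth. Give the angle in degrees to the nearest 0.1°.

In the plate carrée (x = Rλ, y = Rφ), meridians are true-scale (h = 1) and parallels are stretched by k = sec φ.
At 23.2°: h = 1.000, k = 1.088; principal scales a = 1.088, b = 1.000.
sin(ω/2) = (a − b)/(a + b) = 0.08798/2.088 = 0.04214, so ω = 2 arcsin(0.04214) ≈ 4.8°.

4.8°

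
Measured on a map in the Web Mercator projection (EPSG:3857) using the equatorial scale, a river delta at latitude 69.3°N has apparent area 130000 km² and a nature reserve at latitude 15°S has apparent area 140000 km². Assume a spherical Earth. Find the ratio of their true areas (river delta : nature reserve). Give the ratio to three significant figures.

0.124

Mercator's areal exaggeration is sec²φ; hence true area = (apparent area) · cos²φ.
True area of river delta: 130000 × cos²(69.3°) = 130000 × 0.1249 = 16240 km².
True area of nature reserve: 140000 × cos²(15°) = 140000 × 0.9330 = 130600 km².
Ratio = 16240 / 130600 ≈ 0.124.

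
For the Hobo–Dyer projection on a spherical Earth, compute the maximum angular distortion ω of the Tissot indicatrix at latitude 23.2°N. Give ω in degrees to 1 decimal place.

The Hobo–Dyer projection is cylindrical equal-area with φ₀ = 37.5°. Cylindrical equal-area (φ₀ = 37.5°): h = cos φ / cos 37.5° along meridians, k = cos 37.5° / cos φ along parallels; h·k = 1.
At 23.2°: h = 1.159, k = 0.8632; principal scales a = 1.159, b = 0.8632.
sin(ω/2) = (a − b)/(a + b) = 0.2954/2.022 = 0.1461, so ω = 2 arcsin(0.1461) ≈ 16.8°.

16.8°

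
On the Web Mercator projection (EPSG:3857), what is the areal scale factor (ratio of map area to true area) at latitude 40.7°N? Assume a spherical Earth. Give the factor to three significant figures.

For Mercator, h = k = sec φ (a conformal cylindrical projection has a single point scale, 1/cos φ).
Areal scale = k² = sec²φ = 1/cos²(40.7°) = 1/0.7581² = 1.740.

1.74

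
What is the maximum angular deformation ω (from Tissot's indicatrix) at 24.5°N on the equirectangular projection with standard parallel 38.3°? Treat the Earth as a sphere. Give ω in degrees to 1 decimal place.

The equidistant cylindrical projection with φ₀ = 38.3° has h = 1 (meridians true) and k = cos φ₀ / cos φ along parallels.
At 24.5°: h = 1.000, k = 0.8624; principal scales a = 1.000, b = 0.8624.
sin(ω/2) = (a − b)/(a + b) = 0.1376/1.862 = 0.07387, so ω = 2 arcsin(0.07387) ≈ 8.5°.

8.5°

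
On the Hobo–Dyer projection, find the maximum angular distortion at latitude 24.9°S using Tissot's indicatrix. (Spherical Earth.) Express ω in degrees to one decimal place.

Hobo–Dyer is a cylindrical equal-area projection with standard parallels at ±37.5°. A cylindrical equal-area projection with standard parallel φ₀ has meridian scale h = cos φ / cos φ₀ and parallel scale k = cos φ₀ / cos φ (so areas are preserved, h·k = 1).
At 24.9°: h = 1.143, k = 0.8747; principal scales a = 1.143, b = 0.8747.
sin(ω/2) = (a − b)/(a + b) = 0.2686/2.018 = 0.1331, so ω = 2 arcsin(0.1331) ≈ 15.3°.

15.3°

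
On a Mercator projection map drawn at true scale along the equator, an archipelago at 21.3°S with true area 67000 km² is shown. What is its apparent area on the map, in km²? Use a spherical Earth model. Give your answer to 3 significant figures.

77200 km²

For Mercator, h = k = sec φ (a conformal cylindrical projection has a single point scale, 1/cos φ).
Areal scale = k² = sec²φ = 1/cos²(21.3°) = 1/0.9317² = 1.152.
Apparent area = 67000 × 1.152 ≈ 77200 km².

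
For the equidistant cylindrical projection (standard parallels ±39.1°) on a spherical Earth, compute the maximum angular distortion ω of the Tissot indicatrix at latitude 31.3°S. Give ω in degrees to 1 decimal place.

With standard parallel φ₀ = 39.1°, the equirectangular projection gives x = Rλ cos φ₀, y = Rφ, so h = 1 and k = cos 39.1° / cos φ.
At 31.3°: h = 1.000, k = 0.9082; principal scales a = 1.000, b = 0.9082.
sin(ω/2) = (a − b)/(a + b) = 0.09177/1.908 = 0.04809, so ω = 2 arcsin(0.04809) ≈ 5.5°.

5.5°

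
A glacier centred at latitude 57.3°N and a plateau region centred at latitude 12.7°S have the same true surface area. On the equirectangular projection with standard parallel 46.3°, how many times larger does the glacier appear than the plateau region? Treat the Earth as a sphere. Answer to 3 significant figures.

1.81

The equidistant cylindrical projection with φ₀ = 46.3° has h = 1 (meridians true) and k = cos φ₀ / cos φ along parallels.
Areal scale at 57.3°: h·k = 1.000 × 1.279 = 1.279.
Areal scale at 12.7°: h·k = 1.000 × 0.7082 = 0.7082.
Ratio = 1.279/0.7082 ≈ 1.81.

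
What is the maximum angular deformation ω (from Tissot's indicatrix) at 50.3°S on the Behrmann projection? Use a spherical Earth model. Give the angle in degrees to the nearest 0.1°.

The Behrmann projection is cylindrical equal-area with φ₀ = 30°. A cylindrical equal-area projection with standard parallel φ₀ has meridian scale h = cos φ / cos φ₀ and parallel scale k = cos φ₀ / cos φ (so areas are preserved, h·k = 1).
At 50.3°: h = 0.7376, k = 1.356; principal scales a = 1.356, b = 0.7376.
sin(ω/2) = (a − b)/(a + b) = 0.6182/2.093 = 0.2953, so ω = 2 arcsin(0.2953) ≈ 34.4°.

34.4°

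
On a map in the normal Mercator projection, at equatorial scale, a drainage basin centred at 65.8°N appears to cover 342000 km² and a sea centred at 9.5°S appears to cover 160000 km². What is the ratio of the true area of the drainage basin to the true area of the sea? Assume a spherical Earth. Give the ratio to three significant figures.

Mercator's areal exaggeration is sec²φ; hence true area = (apparent area) · cos²φ.
True area of drainage basin: 342000 × cos²(65.8°) = 342000 × 0.1680 = 57470 km².
True area of sea: 160000 × cos²(9.5°) = 160000 × 0.9728 = 155600 km².
Ratio = 57470 / 155600 ≈ 0.369.

0.369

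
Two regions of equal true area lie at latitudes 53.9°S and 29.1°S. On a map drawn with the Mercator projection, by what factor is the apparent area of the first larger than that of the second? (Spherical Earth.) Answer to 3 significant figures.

Mercator areal scale is sec²φ.
At 53.9°: sec²(53.9°) = 1/0.5892² = 2.881.
At 29.1°: sec²(29.1°) = 1/0.8738² = 1.310.
Ratio = 2.881/1.310 = cos²(29.1°)/cos²(53.9°) ≈ 2.20.

2.20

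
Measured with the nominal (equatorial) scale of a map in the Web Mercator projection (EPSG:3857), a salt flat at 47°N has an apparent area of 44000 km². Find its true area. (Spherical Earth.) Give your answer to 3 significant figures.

20500 km²

For Mercator, h = k = sec φ (a conformal cylindrical projection has a single point scale, 1/cos φ).
Areal scale = k² = sec²φ = 1/cos²(47°) = 1/0.6820² = 2.150.
True area = apparent / (areal scale) = 44000 / 2.150 ≈ 20500 km².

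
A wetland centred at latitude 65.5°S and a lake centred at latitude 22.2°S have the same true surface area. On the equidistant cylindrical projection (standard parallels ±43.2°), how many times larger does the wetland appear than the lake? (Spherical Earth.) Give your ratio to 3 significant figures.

In the equirectangular projection with standard parallel φ₀ = 43.2° (x = Rλ cos φ₀, y = Rφ), meridians are true-scale (h = 1) and the parallel scale is k = cos φ₀ / cos φ.
Areal scale at 65.5°: h·k = 1.000 × 1.758 = 1.758.
Areal scale at 22.2°: h·k = 1.000 × 0.7873 = 0.7873.
Ratio = 1.758/0.7873 ≈ 2.23.

2.23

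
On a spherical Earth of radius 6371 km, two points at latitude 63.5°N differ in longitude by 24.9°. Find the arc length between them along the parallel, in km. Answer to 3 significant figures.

Arc length along a parallel = R cos φ · Δλ (with Δλ in radians).
= 6371 × cos 63.5° × (24.9° × π/180) = 6371 × 0.4462 × 0.4346 ≈ 1240 km.

1240 km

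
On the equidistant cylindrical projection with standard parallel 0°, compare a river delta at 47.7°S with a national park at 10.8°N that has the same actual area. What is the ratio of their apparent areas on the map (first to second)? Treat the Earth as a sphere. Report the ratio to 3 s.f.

1.46

Plate carrée maps x = Rλ, y = Rφ. The meridian scale is h = 1 and the parallel scale is k = 1/cos φ = sec φ.
Areal scale at 47.7°: h·k = 1.000 × 1.486 = 1.486.
Areal scale at 10.8°: h·k = 1.000 × 1.018 = 1.018.
Ratio = 1.486/1.018 ≈ 1.46.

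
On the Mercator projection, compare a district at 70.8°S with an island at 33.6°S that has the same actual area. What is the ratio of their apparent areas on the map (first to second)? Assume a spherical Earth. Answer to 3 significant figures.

6.41

On Mercator, area is exaggerated by sec²φ = 1/cos²φ.
At 70.8°: sec²(70.8°) = 1/0.3289² = 9.246.
At 33.6°: sec²(33.6°) = 1/0.8329² = 1.441.
Ratio = 9.246/1.441 = cos²(33.6°)/cos²(70.8°) ≈ 6.41.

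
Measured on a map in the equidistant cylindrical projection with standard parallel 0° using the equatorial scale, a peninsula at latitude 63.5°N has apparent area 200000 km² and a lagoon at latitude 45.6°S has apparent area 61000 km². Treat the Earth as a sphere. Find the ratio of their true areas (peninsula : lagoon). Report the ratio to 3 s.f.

Plate carrée has h = 1 and k = sec φ, giving areal scale sec φ; true area = (apparent area) · cos φ.
True area of peninsula: 200000 × cos(63.5°) = 200000 × 0.4462 = 89240 km².
True area of lagoon: 61000 × cos(45.6°) = 61000 × 0.6997 = 42680 km².
Ratio = 89240 / 42680 ≈ 2.09.

2.09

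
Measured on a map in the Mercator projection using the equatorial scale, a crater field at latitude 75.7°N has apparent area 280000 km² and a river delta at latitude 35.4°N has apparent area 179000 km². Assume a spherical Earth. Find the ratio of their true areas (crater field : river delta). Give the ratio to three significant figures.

Since Mercator area scale is 1/cos²φ, the true area equals the apparent area multiplied by cos²φ.
True area of crater field: 280000 × cos²(75.7°) = 280000 × 0.06101 = 17080 km².
True area of river delta: 179000 × cos²(35.4°) = 179000 × 0.6644 = 118900 km².
Ratio = 17080 / 118900 ≈ 0.144.

0.144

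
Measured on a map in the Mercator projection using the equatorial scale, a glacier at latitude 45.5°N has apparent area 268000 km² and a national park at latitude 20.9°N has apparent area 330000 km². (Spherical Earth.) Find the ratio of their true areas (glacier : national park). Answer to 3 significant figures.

Since Mercator area scale is 1/cos²φ, the true area equals the apparent area multiplied by cos²φ.
True area of glacier: 268000 × cos²(45.5°) = 268000 × 0.4913 = 131700 km².
True area of national park: 330000 × cos²(20.9°) = 330000 × 0.8727 = 288000 km².
Ratio = 131700 / 288000 ≈ 0.457.

0.457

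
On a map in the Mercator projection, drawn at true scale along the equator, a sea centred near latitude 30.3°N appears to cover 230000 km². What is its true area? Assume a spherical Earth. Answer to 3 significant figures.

171000 km²

For Mercator, h = k = sec φ (a conformal cylindrical projection has a single point scale, 1/cos φ).
Areal scale = k² = sec²φ = 1/cos²(30.3°) = 1/0.8634² = 1.341.
True area = apparent / (areal scale) = 230000 / 1.341 ≈ 171000 km².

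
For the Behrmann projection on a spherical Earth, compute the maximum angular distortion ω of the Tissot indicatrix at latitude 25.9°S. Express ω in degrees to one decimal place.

The Behrmann projection is cylindrical equal-area with φ₀ = 30°. For cylindrical equal-area with standard parallel φ₀, h = cos φ / cos φ₀ and k = cos φ₀ / cos φ, so h·k = 1.
At 25.9°: h = 1.039, k = 0.9627; principal scales a = 1.039, b = 0.9627.
sin(ω/2) = (a − b)/(a + b) = 0.07600/2.001 = 0.03797, so ω = 2 arcsin(0.03797) ≈ 4.4°.

4.4°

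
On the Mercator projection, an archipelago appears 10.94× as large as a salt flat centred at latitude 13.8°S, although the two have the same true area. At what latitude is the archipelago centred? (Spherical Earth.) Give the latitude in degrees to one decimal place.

72.9°

Mercator areal scale is sec²φ, so apparent-area ratio = sec²φ₁ / sec²φ₂ = cos²φ₂ / cos²φ₁.
cos²φ₂ / cos²φ₁ = 10.94  ⇒  cos φ₁ = cos 13.8° / √10.94 = 0.9711/3.308 = 0.2936.
φ₁ = arccos(0.2936) ≈ 72.9°.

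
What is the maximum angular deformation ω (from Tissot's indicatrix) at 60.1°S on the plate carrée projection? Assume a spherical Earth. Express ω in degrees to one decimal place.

39.1°

Plate carrée maps x = Rλ, y = Rφ. The meridian scale is h = 1 and the parallel scale is k = 1/cos φ = sec φ.
At 60.1°: h = 1.000, k = 2.006; principal scales a = 2.006, b = 1.000.
sin(ω/2) = (a − b)/(a + b) = 1.006/3.006 = 0.3347, so ω = 2 arcsin(0.3347) ≈ 39.1°.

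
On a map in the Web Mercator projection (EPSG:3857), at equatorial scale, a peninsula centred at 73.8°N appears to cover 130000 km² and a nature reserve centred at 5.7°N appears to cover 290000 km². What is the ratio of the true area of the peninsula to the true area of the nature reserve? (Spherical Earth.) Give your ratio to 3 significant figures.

Mercator's areal exaggeration is sec²φ; hence true area = (apparent area) · cos²φ.
True area of peninsula: 130000 × cos²(73.8°) = 130000 × 0.07784 = 10120 km².
True area of nature reserve: 290000 × cos²(5.7°) = 290000 × 0.9901 = 287100 km².
Ratio = 10120 / 287100 ≈ 0.0352.

0.0352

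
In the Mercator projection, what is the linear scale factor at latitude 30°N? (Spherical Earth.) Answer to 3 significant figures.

1.15

The Mercator projection is conformal; its linear scale factor is the same in every direction and equals sec φ = 1/cos φ.
k = 1/cos 30° = 1/0.8660 = 1.155.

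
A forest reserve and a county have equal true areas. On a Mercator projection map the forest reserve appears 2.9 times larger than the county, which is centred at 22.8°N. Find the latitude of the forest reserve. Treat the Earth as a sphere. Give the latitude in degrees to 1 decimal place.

57.2°

Mercator areal scale is sec²φ, so apparent-area ratio = sec²φ₁ / sec²φ₂ = cos²φ₂ / cos²φ₁.
cos²φ₂ / cos²φ₁ = 2.9  ⇒  cos φ₁ = cos 22.8° / √2.9 = 0.9219/1.703 = 0.5413.
φ₁ = arccos(0.5413) ≈ 57.2°.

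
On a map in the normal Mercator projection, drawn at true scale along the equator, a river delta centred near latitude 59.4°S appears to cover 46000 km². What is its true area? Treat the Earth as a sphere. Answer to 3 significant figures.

11900 km²

The Mercator projection is conformal; its linear scale factor is the same in every direction and equals sec φ = 1/cos φ.
Areal scale = k² = sec²φ = 1/cos²(59.4°) = 1/0.5090² = 3.859.
True area = apparent / (areal scale) = 46000 / 3.859 ≈ 11900 km².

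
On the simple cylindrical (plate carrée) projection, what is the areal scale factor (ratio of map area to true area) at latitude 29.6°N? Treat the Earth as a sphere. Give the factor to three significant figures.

1.15

For the equirectangular projection with φ₀ = 0 (plate carrée), h = 1 along meridians and k = sec φ along parallels.
Areal scale = h·k = 1 × sec φ; at 29.6°, h = 1.000, k = 1.150, so h·k = 1.150.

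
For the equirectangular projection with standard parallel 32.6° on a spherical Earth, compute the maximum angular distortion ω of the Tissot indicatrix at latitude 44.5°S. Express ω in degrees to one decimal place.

With standard parallel φ₀ = 32.6°, the equirectangular projection gives x = Rλ cos φ₀, y = Rφ, so h = 1 and k = cos 32.6° / cos φ.
At 44.5°: h = 1.000, k = 1.181; principal scales a = 1.181, b = 1.000.
sin(ω/2) = (a − b)/(a + b) = 0.1811/2.181 = 0.08305, so ω = 2 arcsin(0.08305) ≈ 9.5°.

9.5°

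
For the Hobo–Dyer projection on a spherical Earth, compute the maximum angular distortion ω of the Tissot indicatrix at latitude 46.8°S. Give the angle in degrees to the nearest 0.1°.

Hobo–Dyer is a cylindrical equal-area projection with standard parallels at ±37.5°. Cylindrical equal-area (φ₀ = 37.5°): h = cos φ / cos 37.5° along meridians, k = cos 37.5° / cos φ along parallels; h·k = 1.
At 46.8°: h = 0.8629, k = 1.159; principal scales a = 1.159, b = 0.8629.
sin(ω/2) = (a − b)/(a + b) = 0.2961/2.022 = 0.1465, so ω = 2 arcsin(0.1465) ≈ 16.8°.

16.8°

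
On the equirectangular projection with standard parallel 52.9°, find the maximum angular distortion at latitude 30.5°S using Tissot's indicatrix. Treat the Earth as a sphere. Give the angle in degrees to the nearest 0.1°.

With standard parallel φ₀ = 52.9°, the equirectangular projection gives x = Rλ cos φ₀, y = Rφ, so h = 1 and k = cos 52.9° / cos φ.
At 30.5°: h = 1.000, k = 0.7001; principal scales a = 1.000, b = 0.7001.
sin(ω/2) = (a − b)/(a + b) = 0.2999/1.700 = 0.1764, so ω = 2 arcsin(0.1764) ≈ 20.3°.

20.3°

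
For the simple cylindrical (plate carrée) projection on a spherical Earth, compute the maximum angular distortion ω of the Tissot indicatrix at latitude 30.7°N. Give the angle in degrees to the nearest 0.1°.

8.6°

In the plate carrée (x = Rλ, y = Rφ), meridians are true-scale (h = 1) and parallels are stretched by k = sec φ.
At 30.7°: h = 1.000, k = 1.163; principal scales a = 1.163, b = 1.000.
sin(ω/2) = (a − b)/(a + b) = 0.1630/2.163 = 0.07535, so ω = 2 arcsin(0.07535) ≈ 8.6°.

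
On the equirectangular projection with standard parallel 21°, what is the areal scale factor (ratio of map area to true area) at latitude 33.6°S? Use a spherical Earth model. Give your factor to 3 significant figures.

In the equirectangular projection with standard parallel φ₀ = 21° (x = Rλ cos φ₀, y = Rφ), meridians are true-scale (h = 1) and the parallel scale is k = cos φ₀ / cos φ.
Areal scale = h·k = 1 × cos φ₀ / cos φ; at 33.6°, h = 1.000, k = 1.121, so h·k = 1.121.

1.12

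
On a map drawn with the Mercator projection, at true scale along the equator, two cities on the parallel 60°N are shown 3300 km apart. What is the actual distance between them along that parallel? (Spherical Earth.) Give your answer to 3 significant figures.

1650 km

The Mercator projection is conformal; its linear scale factor is the same in every direction and equals sec φ = 1/cos φ.
Along the parallel at 60°, map distances are exaggerated by k = sec 60° = 2.000.
True distance = 3300 / 2.000 = 3300 × cos 60° ≈ 1650 km.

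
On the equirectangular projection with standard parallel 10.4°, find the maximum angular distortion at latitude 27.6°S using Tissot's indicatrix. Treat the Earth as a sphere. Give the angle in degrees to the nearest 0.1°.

In the equirectangular projection with standard parallel φ₀ = 10.4° (x = Rλ cos φ₀, y = Rφ), meridians are true-scale (h = 1) and the parallel scale is k = cos φ₀ / cos φ.
At 27.6°: h = 1.000, k = 1.110; principal scales a = 1.110, b = 1.000.
sin(ω/2) = (a − b)/(a + b) = 0.1099/2.110 = 0.05207, so ω = 2 arcsin(0.05207) ≈ 6.0°.

6.0°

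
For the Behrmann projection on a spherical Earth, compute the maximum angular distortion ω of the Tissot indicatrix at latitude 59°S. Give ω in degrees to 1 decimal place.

The Behrmann projection is cylindrical equal-area with φ₀ = 30°. A cylindrical equal-area projection with standard parallel φ₀ has meridian scale h = cos φ / cos φ₀ and parallel scale k = cos φ₀ / cos φ (so areas are preserved, h·k = 1).
At 59°: h = 0.5947, k = 1.681; principal scales a = 1.681, b = 0.5947.
sin(ω/2) = (a − b)/(a + b) = 1.087/2.276 = 0.4774, so ω = 2 arcsin(0.4774) ≈ 57.0°.

57.0°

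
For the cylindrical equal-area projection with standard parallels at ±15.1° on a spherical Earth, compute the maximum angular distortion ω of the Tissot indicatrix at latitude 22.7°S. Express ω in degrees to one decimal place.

For cylindrical equal-area with standard parallel φ₀, h = cos φ / cos φ₀ and k = cos φ₀ / cos φ, so h·k = 1.
At 22.7°: h = 0.9555, k = 1.047; principal scales a = 1.047, b = 0.9555.
sin(ω/2) = (a − b)/(a + b) = 0.09101/2.002 = 0.04546, so ω = 2 arcsin(0.04546) ≈ 5.2°.

5.2°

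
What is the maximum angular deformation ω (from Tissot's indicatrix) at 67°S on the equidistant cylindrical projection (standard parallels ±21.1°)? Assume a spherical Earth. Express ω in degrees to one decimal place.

48.4°

In the equirectangular projection with standard parallel φ₀ = 21.1° (x = Rλ cos φ₀, y = Rφ), meridians are true-scale (h = 1) and the parallel scale is k = cos φ₀ / cos φ.
At 67°: h = 1.000, k = 2.388; principal scales a = 2.388, b = 1.000.
sin(ω/2) = (a − b)/(a + b) = 1.388/3.388 = 0.4096, so ω = 2 arcsin(0.4096) ≈ 48.4°.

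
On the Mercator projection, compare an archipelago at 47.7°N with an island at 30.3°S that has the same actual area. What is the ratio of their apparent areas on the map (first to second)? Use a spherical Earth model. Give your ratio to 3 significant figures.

Mercator is conformal with k = sec φ, so areal scale = k² = sec²φ.
At 47.7°: sec²(47.7°) = 1/0.6730² = 2.208.
At 30.3°: sec²(30.3°) = 1/0.8634² = 1.341.
Ratio = 2.208/1.341 = cos²(30.3°)/cos²(47.7°) ≈ 1.65.

1.65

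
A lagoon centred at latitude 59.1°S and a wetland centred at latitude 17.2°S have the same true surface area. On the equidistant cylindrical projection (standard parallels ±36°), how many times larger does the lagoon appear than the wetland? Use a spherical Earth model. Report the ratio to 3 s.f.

1.86

The equidistant cylindrical projection with φ₀ = 36° has h = 1 (meridians true) and k = cos φ₀ / cos φ along parallels.
Areal scale at 59.1°: h·k = 1.000 × 1.575 = 1.575.
Areal scale at 17.2°: h·k = 1.000 × 0.8469 = 0.8469.
Ratio = 1.575/0.8469 ≈ 1.86.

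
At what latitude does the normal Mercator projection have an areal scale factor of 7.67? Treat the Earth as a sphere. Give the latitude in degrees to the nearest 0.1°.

Mercator areal scale is sec²φ.
sec²φ = 7.67  ⇒  cos²φ = 0.1304  ⇒  cos φ = 0.3611.
φ = arccos(0.3611) ≈ 68.8°.

68.8°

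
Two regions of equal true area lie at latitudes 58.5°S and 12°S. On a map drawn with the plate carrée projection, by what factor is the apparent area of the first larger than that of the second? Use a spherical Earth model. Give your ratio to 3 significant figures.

For the equirectangular projection with φ₀ = 0 (plate carrée), h = 1 along meridians and k = sec φ along parallels.
Areal scale at 58.5°: h·k = 1.000 × 1.914 = 1.914.
Areal scale at 12°: h·k = 1.000 × 1.022 = 1.022.
Ratio = 1.914/1.022 ≈ 1.87.

1.87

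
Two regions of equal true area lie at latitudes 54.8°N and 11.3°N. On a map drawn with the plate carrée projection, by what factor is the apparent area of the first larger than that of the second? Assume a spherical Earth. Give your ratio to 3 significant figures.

1.70

In the plate carrée (x = Rλ, y = Rφ), meridians are true-scale (h = 1) and parallels are stretched by k = sec φ.
Areal scale at 54.8°: h·k = 1.000 × 1.735 = 1.735.
Areal scale at 11.3°: h·k = 1.000 × 1.020 = 1.020.
Ratio = 1.735/1.020 ≈ 1.70.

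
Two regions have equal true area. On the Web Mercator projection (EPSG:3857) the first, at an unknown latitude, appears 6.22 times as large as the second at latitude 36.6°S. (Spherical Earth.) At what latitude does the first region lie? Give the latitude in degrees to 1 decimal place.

For equal true areas on Mercator, apparent areas scale as sec²φ, so the ratio is cos²φ₂ / cos²φ₁.
cos²φ₂ / cos²φ₁ = 6.22  ⇒  cos φ₁ = cos 36.6° / √6.22 = 0.8028/2.494 = 0.3219.
φ₁ = arccos(0.3219) ≈ 71.2°.

71.2°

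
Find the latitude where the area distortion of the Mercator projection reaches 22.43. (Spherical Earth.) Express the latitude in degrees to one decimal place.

77.8°

Mercator areal scale is sec²φ.
sec²φ = 22.43  ⇒  cos²φ = 0.04458  ⇒  cos φ = 0.2111.
φ = arccos(0.2111) ≈ 77.8°.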